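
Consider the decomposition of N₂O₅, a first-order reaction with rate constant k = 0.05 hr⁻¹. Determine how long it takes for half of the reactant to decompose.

13.86 hr

Step 1: For a first-order reaction, t₁/₂ = ln(2)/k
Step 2: t₁/₂ = ln(2)/0.05
Step 3: t₁/₂ = 0.6931/0.05 = 13.86 hr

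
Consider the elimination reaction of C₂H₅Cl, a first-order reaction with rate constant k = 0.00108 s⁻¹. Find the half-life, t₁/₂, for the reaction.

641.8 s

Step 1: For a first-order reaction, t₁/₂ = ln(2)/k
Step 2: t₁/₂ = ln(2)/0.00108
Step 3: t₁/₂ = 0.6931/0.00108 = 641.8 s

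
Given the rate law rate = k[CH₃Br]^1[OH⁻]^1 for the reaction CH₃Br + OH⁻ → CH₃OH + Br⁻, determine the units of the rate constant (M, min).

M⁻¹·min⁻¹

Step 1: Overall order = 1 + 1 = 2.
Step 2: rate has units M·min⁻¹; [CH₃Br]^1[OH⁻]^1 has units M^2.
Step 3: k = rate/([CH₃Br]^1[OH⁻]^1), so units of k = M^(1-2)·min⁻¹ = M⁻¹·min⁻¹.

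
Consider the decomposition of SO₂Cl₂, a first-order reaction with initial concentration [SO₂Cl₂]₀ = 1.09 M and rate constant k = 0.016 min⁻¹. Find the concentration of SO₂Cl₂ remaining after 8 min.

0.959 M

Step 1: For a first-order reaction: [SO₂Cl₂] = [SO₂Cl₂]₀ × e^(-kt)
Step 2: [SO₂Cl₂] = 1.09 × e^(-0.016 × 8)
Step 3: [SO₂Cl₂] = 1.09 × e^(-0.128)
Step 4: [SO₂Cl₂] = 1.09 × 0.879853 = 0.959 M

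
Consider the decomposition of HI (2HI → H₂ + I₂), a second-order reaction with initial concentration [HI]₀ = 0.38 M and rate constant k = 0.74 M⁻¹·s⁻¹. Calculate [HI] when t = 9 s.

0.1076 M

Step 1: For a second-order reaction: 1/[HI] = 1/[HI]₀ + kt
Step 2: 1/[HI] = 1/0.38 + 0.74 × 9
Step 3: 1/[HI] = 2.632 + 6.66 = 9.292
Step 4: [HI] = 1/9.292 = 0.1076 M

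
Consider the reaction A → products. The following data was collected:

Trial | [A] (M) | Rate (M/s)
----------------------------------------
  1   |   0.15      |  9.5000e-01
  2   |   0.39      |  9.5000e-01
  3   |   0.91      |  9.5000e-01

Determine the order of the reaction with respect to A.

zeroth order (0)

Step 1: Compare trials - when concentration changes, rate stays constant.
Step 2: rate₂/rate₁ = 9.5000e-01/9.5000e-01 = 1
Step 3: [A]₂/[A]₁ = 0.39/0.15 = 2.6
Step 4: Since rate ratio ≈ (conc ratio)^0, the reaction is zeroth order.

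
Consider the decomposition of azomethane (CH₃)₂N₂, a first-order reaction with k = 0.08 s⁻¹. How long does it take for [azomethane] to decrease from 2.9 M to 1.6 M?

7.434 s

Step 1: For first-order: t = ln([azomethane]₀/[azomethane])/k
Step 2: t = ln(2.9/1.6)/0.08
Step 3: t = ln(1.812)/0.08
Step 4: t = 0.5947/0.08 = 7.434 s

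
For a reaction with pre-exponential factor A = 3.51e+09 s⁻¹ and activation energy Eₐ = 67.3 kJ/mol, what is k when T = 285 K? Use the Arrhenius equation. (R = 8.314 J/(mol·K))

1.62e-03 s⁻¹

Step 1: Use the Arrhenius equation: k = A × exp(-Eₐ/RT)
Step 2: Convert Eₐ to J/mol: 67.3 kJ/mol = 67300 J/mol
Step 3: Calculate the exponent: -Eₐ/(RT) = -67300/(8.314 × 285) = -28.40274
Step 4: k = 3.51e+09 × exp(-28.40274)
Step 5: k = 3.51e+09 × 4.62218e-13 = 1.6224e-03 s⁻¹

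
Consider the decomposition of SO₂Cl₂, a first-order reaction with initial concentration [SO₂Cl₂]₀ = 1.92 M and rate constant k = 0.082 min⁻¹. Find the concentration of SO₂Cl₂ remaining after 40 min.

0.07225 M

Step 1: For a first-order reaction: [SO₂Cl₂] = [SO₂Cl₂]₀ × e^(-kt)
Step 2: [SO₂Cl₂] = 1.92 × e^(-0.082 × 40)
Step 3: [SO₂Cl₂] = 1.92 × e^(-3.28)
Step 4: [SO₂Cl₂] = 1.92 × 0.0376283 = 0.07225 M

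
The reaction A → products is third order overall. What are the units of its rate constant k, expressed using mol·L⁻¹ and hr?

(mol·L⁻¹)⁻²·hr⁻¹

Step 1: For overall order n, rate = k × (concentration)^n.
Step 2: Rate has units mol·L⁻¹·hr⁻¹; concentration term has units (mol·L⁻¹)^3.
Step 3: k = rate / (concentration)^n, so units of k = (mol·L⁻¹)^(1-3)·hr⁻¹ = (mol·L⁻¹)⁻²·hr⁻¹.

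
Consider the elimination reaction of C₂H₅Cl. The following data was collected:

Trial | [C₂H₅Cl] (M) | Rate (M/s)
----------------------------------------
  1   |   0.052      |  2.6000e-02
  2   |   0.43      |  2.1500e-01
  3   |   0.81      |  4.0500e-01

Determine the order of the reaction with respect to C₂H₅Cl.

first order (1)

Step 1: Compare trials to find order n where rate₂/rate₁ = ([C₂H₅Cl]₂/[C₂H₅Cl]₁)^n
Step 2: rate₂/rate₁ = 2.1500e-01/2.6000e-02 = 8.269
Step 3: [C₂H₅Cl]₂/[C₂H₅Cl]₁ = 0.43/0.052 = 8.269
Step 4: n = ln(8.269)/ln(8.269) = 1.00 ≈ 1
Step 5: The reaction is first order in C₂H₅Cl.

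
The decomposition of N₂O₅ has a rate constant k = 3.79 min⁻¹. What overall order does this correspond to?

first order (1)

Step 1: The units of k for an nth-order reaction are (concentration)^(1-n)·(time)⁻¹.
Step 2: Here k has units min⁻¹, so the concentration exponent is 0.
Step 3: 1 - n = 0 ⇒ n = 1. The reaction is first order.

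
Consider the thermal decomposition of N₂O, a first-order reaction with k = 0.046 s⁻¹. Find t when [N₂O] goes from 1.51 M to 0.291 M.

35.79 s

Step 1: For first-order: t = ln([N₂O]₀/[N₂O])/k
Step 2: t = ln(1.51/0.291)/0.046
Step 3: t = ln(5.189)/0.046
Step 4: t = 1.647/0.046 = 35.79 s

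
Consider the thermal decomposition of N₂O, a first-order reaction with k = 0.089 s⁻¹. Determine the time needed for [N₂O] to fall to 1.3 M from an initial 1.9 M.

4.264 s

Step 1: For first-order: t = ln([N₂O]₀/[N₂O])/k
Step 2: t = ln(1.9/1.3)/0.089
Step 3: t = ln(1.462)/0.089
Step 4: t = 0.3795/0.089 = 4.264 s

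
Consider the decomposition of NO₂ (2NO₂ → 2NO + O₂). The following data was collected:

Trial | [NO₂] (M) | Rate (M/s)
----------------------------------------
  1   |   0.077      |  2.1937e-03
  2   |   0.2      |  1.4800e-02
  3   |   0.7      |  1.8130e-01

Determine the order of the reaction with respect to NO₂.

second order (2)

Step 1: Compare trials to find order n where rate₂/rate₁ = ([NO₂]₂/[NO₂]₁)^n
Step 2: rate₂/rate₁ = 1.4800e-02/2.1937e-03 = 6.747
Step 3: [NO₂]₂/[NO₂]₁ = 0.2/0.077 = 2.597
Step 4: n = ln(6.747)/ln(2.597) = 2.00 ≈ 2
Step 5: The reaction is second order in NO₂.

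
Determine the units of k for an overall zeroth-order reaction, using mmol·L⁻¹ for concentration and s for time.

mmol·L⁻¹·s⁻¹

Step 1: For overall order n, rate = k × (concentration)^n.
Step 2: Rate has units mmol·L⁻¹·s⁻¹; concentration term has units (mmol·L⁻¹)^0.
Step 3: k = rate / (concentration)^n, so units of k = (mmol·L⁻¹)^(1-0)·s⁻¹ = mmol·L⁻¹·s⁻¹.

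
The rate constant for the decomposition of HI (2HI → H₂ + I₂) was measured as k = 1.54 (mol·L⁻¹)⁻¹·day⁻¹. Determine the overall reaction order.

second order (2)

Step 1: The units of k for an nth-order reaction are (concentration)^(1-n)·(time)⁻¹.
Step 2: Here k has units (mol·L⁻¹)⁻¹·day⁻¹, so the concentration exponent is -1.
Step 3: 1 - n = -1 ⇒ n = 2. The reaction is second order.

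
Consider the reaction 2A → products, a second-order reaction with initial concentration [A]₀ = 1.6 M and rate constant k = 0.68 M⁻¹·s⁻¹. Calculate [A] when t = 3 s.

0.3752 M

Step 1: For a second-order reaction: 1/[A] = 1/[A]₀ + kt
Step 2: 1/[A] = 1/1.6 + 0.68 × 3
Step 3: 1/[A] = 0.625 + 2.04 = 2.665
Step 4: [A] = 1/2.665 = 0.3752 M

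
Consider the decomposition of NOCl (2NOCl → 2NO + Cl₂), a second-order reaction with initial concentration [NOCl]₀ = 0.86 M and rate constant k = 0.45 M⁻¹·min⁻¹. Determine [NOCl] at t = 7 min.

0.2319 M

Step 1: For a second-order reaction: 1/[NOCl] = 1/[NOCl]₀ + kt
Step 2: 1/[NOCl] = 1/0.86 + 0.45 × 7
Step 3: 1/[NOCl] = 1.163 + 3.15 = 4.313
Step 4: [NOCl] = 1/4.313 = 0.2319 M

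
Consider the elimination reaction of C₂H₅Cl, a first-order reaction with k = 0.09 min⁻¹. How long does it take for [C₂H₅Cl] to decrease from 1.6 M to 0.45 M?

14.09 min

Step 1: For first-order: t = ln([C₂H₅Cl]₀/[C₂H₅Cl])/k
Step 2: t = ln(1.6/0.45)/0.09
Step 3: t = ln(3.556)/0.09
Step 4: t = 1.269/0.09 = 14.09 min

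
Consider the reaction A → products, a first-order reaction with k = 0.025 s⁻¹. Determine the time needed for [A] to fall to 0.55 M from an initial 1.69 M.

44.9 s

Step 1: For first-order: t = ln([A]₀/[A])/k
Step 2: t = ln(1.69/0.55)/0.025
Step 3: t = ln(3.073)/0.025
Step 4: t = 1.123/0.025 = 44.9 s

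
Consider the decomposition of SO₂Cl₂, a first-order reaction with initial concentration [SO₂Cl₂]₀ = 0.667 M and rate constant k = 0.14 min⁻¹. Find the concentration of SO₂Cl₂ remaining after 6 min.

0.288 M

Step 1: For a first-order reaction: [SO₂Cl₂] = [SO₂Cl₂]₀ × e^(-kt)
Step 2: [SO₂Cl₂] = 0.667 × e^(-0.14 × 6)
Step 3: [SO₂Cl₂] = 0.667 × e^(-0.84)
Step 4: [SO₂Cl₂] = 0.667 × 0.431711 = 0.288 M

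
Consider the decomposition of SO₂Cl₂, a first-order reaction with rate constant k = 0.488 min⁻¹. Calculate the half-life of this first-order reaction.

1.42 min

Step 1: For a first-order reaction, t₁/₂ = ln(2)/k
Step 2: t₁/₂ = ln(2)/0.488
Step 3: t₁/₂ = 0.6931/0.488 = 1.42 min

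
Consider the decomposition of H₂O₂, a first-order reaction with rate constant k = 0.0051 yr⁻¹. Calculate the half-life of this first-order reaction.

135.9 yr

Step 1: For a first-order reaction, t₁/₂ = ln(2)/k
Step 2: t₁/₂ = ln(2)/0.0051
Step 3: t₁/₂ = 0.6931/0.0051 = 135.9 yr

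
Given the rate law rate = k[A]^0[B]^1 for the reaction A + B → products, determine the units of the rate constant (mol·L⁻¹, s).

s⁻¹

Step 1: Overall order = 0 + 1 = 1.
Step 2: rate has units mol·L⁻¹·s⁻¹; [A]^0[B]^1 has units (mol·L⁻¹)^1.
Step 3: k = rate/([A]^0[B]^1), so units of k = (mol·L⁻¹)^(1-1)·s⁻¹ = s⁻¹.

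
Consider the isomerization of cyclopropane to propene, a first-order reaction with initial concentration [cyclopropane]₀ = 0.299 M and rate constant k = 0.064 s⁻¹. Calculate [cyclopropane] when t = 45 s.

0.01678 M

Step 1: For a first-order reaction: [cyclopropane] = [cyclopropane]₀ × e^(-kt)
Step 2: [cyclopropane] = 0.299 × e^(-0.064 × 45)
Step 3: [cyclopropane] = 0.299 × e^(-2.88)
Step 4: [cyclopropane] = 0.299 × 0.0561348 = 0.01678 M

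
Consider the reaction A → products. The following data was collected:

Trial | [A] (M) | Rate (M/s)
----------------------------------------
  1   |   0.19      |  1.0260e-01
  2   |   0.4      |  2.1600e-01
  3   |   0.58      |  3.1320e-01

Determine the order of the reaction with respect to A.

first order (1)

Step 1: Compare trials to find order n where rate₂/rate₁ = ([A]₂/[A]₁)^n
Step 2: rate₂/rate₁ = 2.1600e-01/1.0260e-01 = 2.105
Step 3: [A]₂/[A]₁ = 0.4/0.19 = 2.105
Step 4: n = ln(2.105)/ln(2.105) = 1.00 ≈ 1
Step 5: The reaction is first order in A.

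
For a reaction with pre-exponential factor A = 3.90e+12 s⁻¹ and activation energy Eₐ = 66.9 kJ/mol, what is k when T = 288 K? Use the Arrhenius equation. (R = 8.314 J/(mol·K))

2.86e+00 s⁻¹

Step 1: Use the Arrhenius equation: k = A × exp(-Eₐ/RT)
Step 2: Convert Eₐ to J/mol: 66.9 kJ/mol = 66900 J/mol
Step 3: Calculate the exponent: -Eₐ/(RT) = -66900/(8.314 × 288) = -27.93982
Step 4: k = 3.90e+12 × exp(-27.93982)
Step 5: k = 3.90e+12 × 7.34328e-13 = 2.8639e+00 s⁻¹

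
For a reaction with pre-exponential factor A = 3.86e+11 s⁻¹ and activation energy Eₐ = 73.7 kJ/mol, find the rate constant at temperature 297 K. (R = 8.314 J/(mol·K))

4.21e-02 s⁻¹

Step 1: Use the Arrhenius equation: k = A × exp(-Eₐ/RT)
Step 2: Convert Eₐ to J/mol: 73.7 kJ/mol = 73700 J/mol
Step 3: Calculate the exponent: -Eₐ/(RT) = -73700/(8.314 × 297) = -29.84702
Step 4: k = 3.86e+11 × exp(-29.84702)
Step 5: k = 3.86e+11 × 1.09045e-13 = 4.2091e-02 s⁻¹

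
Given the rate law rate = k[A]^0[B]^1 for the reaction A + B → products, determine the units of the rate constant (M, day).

day⁻¹

Step 1: Overall order = 0 + 1 = 1.
Step 2: rate has units M·day⁻¹; [A]^0[B]^1 has units M^1.
Step 3: k = rate/([A]^0[B]^1), so units of k = M^(1-1)·day⁻¹ = day⁻¹.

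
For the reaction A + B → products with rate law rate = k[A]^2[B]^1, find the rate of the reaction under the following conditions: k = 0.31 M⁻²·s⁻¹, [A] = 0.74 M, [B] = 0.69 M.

0.1171 M/s

Step 1: The rate law is rate = k[A]^2[B]^1
Step 2: Substitute: rate = 0.31 × (0.74)^2 × (0.69)^1
Step 3: rate = 0.31 × 0.5476 × 0.69 = 0.117132 M/s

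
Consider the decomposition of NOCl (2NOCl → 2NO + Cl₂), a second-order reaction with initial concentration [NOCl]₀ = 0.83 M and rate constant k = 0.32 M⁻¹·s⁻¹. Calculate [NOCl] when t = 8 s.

0.2656 M

Step 1: For a second-order reaction: 1/[NOCl] = 1/[NOCl]₀ + kt
Step 2: 1/[NOCl] = 1/0.83 + 0.32 × 8
Step 3: 1/[NOCl] = 1.205 + 2.56 = 3.765
Step 4: [NOCl] = 1/3.765 = 0.2656 M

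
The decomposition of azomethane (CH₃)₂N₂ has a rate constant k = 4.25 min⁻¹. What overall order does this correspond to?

first order (1)

Step 1: The units of k for an nth-order reaction are (concentration)^(1-n)·(time)⁻¹.
Step 2: Here k has units min⁻¹, so the concentration exponent is 0.
Step 3: 1 - n = 0 ⇒ n = 1. The reaction is first order.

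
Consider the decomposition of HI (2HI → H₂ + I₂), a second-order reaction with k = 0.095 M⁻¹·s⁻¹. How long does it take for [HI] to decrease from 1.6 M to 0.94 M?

4.619 s

Step 1: For second-order: t = (1/[HI] - 1/[HI]₀)/k
Step 2: t = (1/0.94 - 1/1.6)/0.095
Step 3: t = (1.064 - 0.625)/0.095
Step 4: t = 0.4388/0.095 = 4.619 s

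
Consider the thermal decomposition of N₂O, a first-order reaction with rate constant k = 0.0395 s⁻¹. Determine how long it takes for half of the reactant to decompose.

17.55 s

Step 1: For a first-order reaction, t₁/₂ = ln(2)/k
Step 2: t₁/₂ = ln(2)/0.0395
Step 3: t₁/₂ = 0.6931/0.0395 = 17.55 s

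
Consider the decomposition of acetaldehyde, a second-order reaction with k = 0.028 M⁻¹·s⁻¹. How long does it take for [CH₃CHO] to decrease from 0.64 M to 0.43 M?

27.25 s

Step 1: For second-order: t = (1/[CH₃CHO] - 1/[CH₃CHO]₀)/k
Step 2: t = (1/0.43 - 1/0.64)/0.028
Step 3: t = (2.326 - 1.562)/0.028
Step 4: t = 0.7631/0.028 = 27.25 s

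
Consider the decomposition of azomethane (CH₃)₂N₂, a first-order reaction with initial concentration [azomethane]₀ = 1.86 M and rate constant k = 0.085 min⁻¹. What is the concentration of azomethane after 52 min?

0.02238 M

Step 1: For a first-order reaction: [azomethane] = [azomethane]₀ × e^(-kt)
Step 2: [azomethane] = 1.86 × e^(-0.085 × 52)
Step 3: [azomethane] = 1.86 × e^(-4.42)
Step 4: [azomethane] = 1.86 × 0.0120342 = 0.02238 M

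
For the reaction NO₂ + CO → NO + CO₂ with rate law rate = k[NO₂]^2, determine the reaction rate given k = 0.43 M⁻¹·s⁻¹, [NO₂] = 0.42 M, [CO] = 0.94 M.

0.07585 M/s

Step 1: The rate law is rate = k[NO₂]^2
Step 2: Note that the rate does not depend on [CO] (zero order in CO).
Step 3: rate = 0.43 × (0.42)^2 = 0.075852 M/s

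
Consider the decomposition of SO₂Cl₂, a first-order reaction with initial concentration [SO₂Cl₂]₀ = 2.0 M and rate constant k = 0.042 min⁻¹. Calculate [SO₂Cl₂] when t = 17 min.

0.9794 M

Step 1: For a first-order reaction: [SO₂Cl₂] = [SO₂Cl₂]₀ × e^(-kt)
Step 2: [SO₂Cl₂] = 2.0 × e^(-0.042 × 17)
Step 3: [SO₂Cl₂] = 2.0 × e^(-0.714)
Step 4: [SO₂Cl₂] = 2.0 × 0.489682 = 0.9794 M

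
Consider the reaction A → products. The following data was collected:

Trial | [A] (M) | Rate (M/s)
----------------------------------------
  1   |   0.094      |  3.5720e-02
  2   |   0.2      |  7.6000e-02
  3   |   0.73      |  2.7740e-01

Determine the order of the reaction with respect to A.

first order (1)

Step 1: Compare trials to find order n where rate₂/rate₁ = ([A]₂/[A]₁)^n
Step 2: rate₂/rate₁ = 7.6000e-02/3.5720e-02 = 2.128
Step 3: [A]₂/[A]₁ = 0.2/0.094 = 2.128
Step 4: n = ln(2.128)/ln(2.128) = 1.00 ≈ 1
Step 5: The reaction is first order in A.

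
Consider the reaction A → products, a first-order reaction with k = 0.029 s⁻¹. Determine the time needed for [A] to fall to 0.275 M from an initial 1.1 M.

47.8 s

Step 1: For first-order: t = ln([A]₀/[A])/k
Step 2: t = ln(1.1/0.275)/0.029
Step 3: t = ln(4)/0.029
Step 4: t = 1.386/0.029 = 47.8 s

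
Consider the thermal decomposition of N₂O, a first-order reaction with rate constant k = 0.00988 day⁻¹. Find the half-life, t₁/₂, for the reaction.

70.16 day

Step 1: For a first-order reaction, t₁/₂ = ln(2)/k
Step 2: t₁/₂ = ln(2)/0.00988
Step 3: t₁/₂ = 0.6931/0.00988 = 70.16 day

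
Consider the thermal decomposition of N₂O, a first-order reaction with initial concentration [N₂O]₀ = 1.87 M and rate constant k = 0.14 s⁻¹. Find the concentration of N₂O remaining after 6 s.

0.8073 M

Step 1: For a first-order reaction: [N₂O] = [N₂O]₀ × e^(-kt)
Step 2: [N₂O] = 1.87 × e^(-0.14 × 6)
Step 3: [N₂O] = 1.87 × e^(-0.84)
Step 4: [N₂O] = 1.87 × 0.431711 = 0.8073 M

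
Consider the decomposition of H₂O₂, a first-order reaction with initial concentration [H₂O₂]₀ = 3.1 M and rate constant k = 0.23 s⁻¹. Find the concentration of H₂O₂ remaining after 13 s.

0.1559 M

Step 1: For a first-order reaction: [H₂O₂] = [H₂O₂]₀ × e^(-kt)
Step 2: [H₂O₂] = 3.1 × e^(-0.23 × 13)
Step 3: [H₂O₂] = 3.1 × e^(-2.99)
Step 4: [H₂O₂] = 3.1 × 0.0502874 = 0.1559 M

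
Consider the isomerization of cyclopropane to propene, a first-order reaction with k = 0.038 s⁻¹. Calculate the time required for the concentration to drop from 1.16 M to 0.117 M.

60.37 s

Step 1: For first-order: t = ln([cyclopropane]₀/[cyclopropane])/k
Step 2: t = ln(1.16/0.117)/0.038
Step 3: t = ln(9.915)/0.038
Step 4: t = 2.294/0.038 = 60.37 s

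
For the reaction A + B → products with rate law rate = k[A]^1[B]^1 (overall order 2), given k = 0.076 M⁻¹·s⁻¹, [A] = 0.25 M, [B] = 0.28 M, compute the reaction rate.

0.00532 M/s

Step 1: The rate law is rate = k[A]^1[B]^1, overall order = 1+1 = 2
Step 2: Substitute values: rate = 0.076 × (0.25)^1 × (0.28)^1
Step 3: rate = 0.076 × 0.25 × 0.28 = 0.00532 M/s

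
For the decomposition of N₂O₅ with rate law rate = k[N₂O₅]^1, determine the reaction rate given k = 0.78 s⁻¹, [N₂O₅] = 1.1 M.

0.858 M/s

Step 1: Identify the rate law: rate = k[N₂O₅]^1
Step 2: Substitute values: rate = 0.78 × (1.1)^1
Step 3: Calculate: rate = 0.78 × 1.1 = 0.858 M/s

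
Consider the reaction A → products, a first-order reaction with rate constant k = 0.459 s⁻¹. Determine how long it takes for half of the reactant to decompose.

1.51 s

Step 1: For a first-order reaction, t₁/₂ = ln(2)/k
Step 2: t₁/₂ = ln(2)/0.459
Step 3: t₁/₂ = 0.6931/0.459 = 1.51 s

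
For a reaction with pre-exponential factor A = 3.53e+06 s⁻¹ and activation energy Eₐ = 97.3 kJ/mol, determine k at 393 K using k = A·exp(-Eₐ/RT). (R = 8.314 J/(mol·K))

4.12e-07 s⁻¹

Step 1: Use the Arrhenius equation: k = A × exp(-Eₐ/RT)
Step 2: Convert Eₐ to J/mol: 97.3 kJ/mol = 97300 J/mol
Step 3: Calculate the exponent: -Eₐ/(RT) = -97300/(8.314 × 393) = -29.77901
Step 4: k = 3.53e+06 × exp(-29.77901)
Step 5: k = 3.53e+06 × 1.16719e-13 = 4.1202e-07 s⁻¹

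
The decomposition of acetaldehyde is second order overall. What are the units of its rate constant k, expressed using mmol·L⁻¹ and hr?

(mmol·L⁻¹)⁻¹·hr⁻¹

Step 1: For overall order n, rate = k × (concentration)^n.
Step 2: Rate has units mmol·L⁻¹·hr⁻¹; concentration term has units (mmol·L⁻¹)^2.
Step 3: k = rate / (concentration)^n, so units of k = (mmol·L⁻¹)^(1-2)·hr⁻¹ = (mmol·L⁻¹)⁻¹·hr⁻¹.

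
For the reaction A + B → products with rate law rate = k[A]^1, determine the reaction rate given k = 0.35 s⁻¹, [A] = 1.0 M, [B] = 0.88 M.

0.35 M/s

Step 1: The rate law is rate = k[A]^1
Step 2: Note that the rate does not depend on [B] (zero order in B).
Step 3: rate = 0.35 × (1.0)^1 = 0.35 M/s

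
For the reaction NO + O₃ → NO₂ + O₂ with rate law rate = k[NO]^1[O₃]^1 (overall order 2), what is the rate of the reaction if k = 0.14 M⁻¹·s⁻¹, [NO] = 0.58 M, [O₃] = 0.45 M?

0.03654 M/s

Step 1: The rate law is rate = k[NO]^1[O₃]^1, overall order = 1+1 = 2
Step 2: Substitute values: rate = 0.14 × (0.58)^1 × (0.45)^1
Step 3: rate = 0.14 × 0.58 × 0.45 = 0.03654 M/s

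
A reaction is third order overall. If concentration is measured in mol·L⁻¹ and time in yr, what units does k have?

(mol·L⁻¹)⁻²·yr⁻¹

Step 1: For overall order n, rate = k × (concentration)^n.
Step 2: Rate has units mol·L⁻¹·yr⁻¹; concentration term has units (mol·L⁻¹)^3.
Step 3: k = rate / (concentration)^n, so units of k = (mol·L⁻¹)^(1-3)·yr⁻¹ = (mol·L⁻¹)⁻²·yr⁻¹.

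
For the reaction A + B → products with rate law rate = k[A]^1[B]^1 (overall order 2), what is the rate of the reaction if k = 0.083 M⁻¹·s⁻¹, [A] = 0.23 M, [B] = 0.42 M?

0.008018 M/s

Step 1: The rate law is rate = k[A]^1[B]^1, overall order = 1+1 = 2
Step 2: Substitute values: rate = 0.083 × (0.23)^1 × (0.42)^1
Step 3: rate = 0.083 × 0.23 × 0.42 = 0.0080178 M/s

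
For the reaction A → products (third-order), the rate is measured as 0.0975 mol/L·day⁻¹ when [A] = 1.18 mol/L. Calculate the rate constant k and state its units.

0.05934 (mol/L)⁻²·day⁻¹

Step 1: rate = k[A]^3, so k = rate / [A]^3.
Step 2: k = 0.0975 / (1.18)^3 = 0.0975 / 1.643.
Step 3: k = 0.05934 (mol/L)⁻²·day⁻¹.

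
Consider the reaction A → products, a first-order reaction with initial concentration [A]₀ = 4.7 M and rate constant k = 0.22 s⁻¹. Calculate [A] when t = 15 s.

0.1734 M

Step 1: For a first-order reaction: [A] = [A]₀ × e^(-kt)
Step 2: [A] = 4.7 × e^(-0.22 × 15)
Step 3: [A] = 4.7 × e^(-3.3)
Step 4: [A] = 4.7 × 0.0368832 = 0.1734 M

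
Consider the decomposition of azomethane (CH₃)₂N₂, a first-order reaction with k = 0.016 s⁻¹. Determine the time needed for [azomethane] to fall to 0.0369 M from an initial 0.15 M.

87.65 s

Step 1: For first-order: t = ln([azomethane]₀/[azomethane])/k
Step 2: t = ln(0.15/0.0369)/0.016
Step 3: t = ln(4.065)/0.016
Step 4: t = 1.402/0.016 = 87.65 s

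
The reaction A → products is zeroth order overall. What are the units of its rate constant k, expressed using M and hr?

M·hr⁻¹

Step 1: For overall order n, rate = k × (concentration)^n.
Step 2: Rate has units M·hr⁻¹; concentration term has units M^0.
Step 3: k = rate / (concentration)^n, so units of k = M^(1-0)·hr⁻¹ = M·hr⁻¹.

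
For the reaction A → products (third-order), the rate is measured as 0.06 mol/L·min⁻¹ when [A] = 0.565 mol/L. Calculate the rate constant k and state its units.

0.3327 (mol/L)⁻²·min⁻¹

Step 1: rate = k[A]^3, so k = rate / [A]^3.
Step 2: k = 0.06 / (0.565)^3 = 0.06 / 0.1804.
Step 3: k = 0.3327 (mol/L)⁻²·min⁻¹.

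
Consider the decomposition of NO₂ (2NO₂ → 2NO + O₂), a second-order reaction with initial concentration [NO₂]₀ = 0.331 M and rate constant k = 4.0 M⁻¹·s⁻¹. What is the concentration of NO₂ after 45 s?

0.005464 M

Step 1: For a second-order reaction: 1/[NO₂] = 1/[NO₂]₀ + kt
Step 2: 1/[NO₂] = 1/0.331 + 4.0 × 45
Step 3: 1/[NO₂] = 3.021 + 180 = 183
Step 4: [NO₂] = 1/183 = 0.005464 M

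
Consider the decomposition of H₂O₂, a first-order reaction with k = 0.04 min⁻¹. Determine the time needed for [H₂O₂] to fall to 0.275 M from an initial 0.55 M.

17.33 min

Step 1: For first-order: t = ln([H₂O₂]₀/[H₂O₂])/k
Step 2: t = ln(0.55/0.275)/0.04
Step 3: t = ln(2)/0.04
Step 4: t = 0.6931/0.04 = 17.33 min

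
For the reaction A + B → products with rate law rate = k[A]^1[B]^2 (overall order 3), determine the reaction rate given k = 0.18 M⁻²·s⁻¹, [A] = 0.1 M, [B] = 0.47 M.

0.003976 M/s

Step 1: The rate law is rate = k[A]^1[B]^2, overall order = 1+2 = 3
Step 2: Substitute values: rate = 0.18 × (0.1)^1 × (0.47)^2
Step 3: rate = 0.18 × 0.1 × 0.2209 = 0.0039762 M/s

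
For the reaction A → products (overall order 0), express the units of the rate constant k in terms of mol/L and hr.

mol/L·hr⁻¹

Step 1: For overall order n, rate = k × (concentration)^n.
Step 2: Rate has units mol/L·hr⁻¹; concentration term has units (mol/L)^0.
Step 3: k = rate / (concentration)^n, so units of k = (mol/L)^(1-0)·hr⁻¹ = mol/L·hr⁻¹.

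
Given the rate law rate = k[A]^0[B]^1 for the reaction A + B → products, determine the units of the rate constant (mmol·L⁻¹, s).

s⁻¹

Step 1: Overall order = 0 + 1 = 1.
Step 2: rate has units mmol·L⁻¹·s⁻¹; [A]^0[B]^1 has units (mmol·L⁻¹)^1.
Step 3: k = rate/([A]^0[B]^1), so units of k = (mmol·L⁻¹)^(1-1)·s⁻¹ = s⁻¹.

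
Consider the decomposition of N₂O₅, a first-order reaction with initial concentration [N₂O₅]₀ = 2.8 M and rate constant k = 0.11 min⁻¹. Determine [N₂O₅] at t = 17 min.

0.4315 M

Step 1: For a first-order reaction: [N₂O₅] = [N₂O₅]₀ × e^(-kt)
Step 2: [N₂O₅] = 2.8 × e^(-0.11 × 17)
Step 3: [N₂O₅] = 2.8 × e^(-1.87)
Step 4: [N₂O₅] = 2.8 × 0.154124 = 0.4315 M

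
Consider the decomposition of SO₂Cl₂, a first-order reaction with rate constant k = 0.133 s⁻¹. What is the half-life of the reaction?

5.212 s

Step 1: For a first-order reaction, t₁/₂ = ln(2)/k
Step 2: t₁/₂ = ln(2)/0.133
Step 3: t₁/₂ = 0.6931/0.133 = 5.212 s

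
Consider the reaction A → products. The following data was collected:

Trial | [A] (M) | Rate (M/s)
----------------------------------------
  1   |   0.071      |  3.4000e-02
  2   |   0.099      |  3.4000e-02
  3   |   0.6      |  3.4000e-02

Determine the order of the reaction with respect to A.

zeroth order (0)

Step 1: Compare trials - when concentration changes, rate stays constant.
Step 2: rate₂/rate₁ = 3.4000e-02/3.4000e-02 = 1
Step 3: [A]₂/[A]₁ = 0.099/0.071 = 1.394
Step 4: Since rate ratio ≈ (conc ratio)^0, the reaction is zeroth order.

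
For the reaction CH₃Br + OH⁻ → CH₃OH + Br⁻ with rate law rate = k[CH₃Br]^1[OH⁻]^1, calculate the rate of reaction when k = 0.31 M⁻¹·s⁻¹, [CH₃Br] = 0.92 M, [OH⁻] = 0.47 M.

0.134 M/s

Step 1: The rate law is rate = k[CH₃Br]^1[OH⁻]^1
Step 2: Substitute: rate = 0.31 × (0.92)^1 × (0.47)^1
Step 3: rate = 0.31 × 0.92 × 0.47 = 0.134044 M/s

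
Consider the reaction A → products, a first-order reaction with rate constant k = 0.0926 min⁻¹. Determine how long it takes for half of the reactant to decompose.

7.485 min

Step 1: For a first-order reaction, t₁/₂ = ln(2)/k
Step 2: t₁/₂ = ln(2)/0.0926
Step 3: t₁/₂ = 0.6931/0.0926 = 7.485 min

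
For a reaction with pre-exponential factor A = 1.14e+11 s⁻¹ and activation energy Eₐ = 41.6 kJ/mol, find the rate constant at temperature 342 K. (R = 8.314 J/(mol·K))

5.05e+04 s⁻¹

Step 1: Use the Arrhenius equation: k = A × exp(-Eₐ/RT)
Step 2: Convert Eₐ to J/mol: 41.6 kJ/mol = 41600 J/mol
Step 3: Calculate the exponent: -Eₐ/(RT) = -41600/(8.314 × 342) = -14.63043
Step 4: k = 1.14e+11 × exp(-14.63043)
Step 5: k = 1.14e+11 × 4.42675e-07 = 5.0465e+04 s⁻¹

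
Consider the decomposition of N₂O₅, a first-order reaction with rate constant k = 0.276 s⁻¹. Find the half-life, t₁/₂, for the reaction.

2.511 s

Step 1: For a first-order reaction, t₁/₂ = ln(2)/k
Step 2: t₁/₂ = ln(2)/0.276
Step 3: t₁/₂ = 0.6931/0.276 = 2.511 s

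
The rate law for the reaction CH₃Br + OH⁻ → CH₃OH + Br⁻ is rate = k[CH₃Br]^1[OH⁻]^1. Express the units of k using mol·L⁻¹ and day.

(mol·L⁻¹)⁻¹·day⁻¹

Step 1: Overall order = 1 + 1 = 2.
Step 2: rate has units mol·L⁻¹·day⁻¹; [CH₃Br]^1[OH⁻]^1 has units (mol·L⁻¹)^2.
Step 3: k = rate/([CH₃Br]^1[OH⁻]^1), so units of k = (mol·L⁻¹)^(1-2)·day⁻¹ = (mol·L⁻¹)⁻¹·day⁻¹.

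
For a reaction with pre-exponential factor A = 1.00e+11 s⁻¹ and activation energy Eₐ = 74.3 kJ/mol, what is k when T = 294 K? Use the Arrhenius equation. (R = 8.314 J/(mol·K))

6.29e-03 s⁻¹

Step 1: Use the Arrhenius equation: k = A × exp(-Eₐ/RT)
Step 2: Convert Eₐ to J/mol: 74.3 kJ/mol = 74300 J/mol
Step 3: Calculate the exponent: -Eₐ/(RT) = -74300/(8.314 × 294) = -30.39705
Step 4: k = 1.00e+11 × exp(-30.39705)
Step 5: k = 1.00e+11 × 6.29113e-14 = 6.2911e-03 s⁻¹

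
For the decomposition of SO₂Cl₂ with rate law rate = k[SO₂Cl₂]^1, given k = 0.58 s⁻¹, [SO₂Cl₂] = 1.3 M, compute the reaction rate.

0.754 M/s

Step 1: Identify the rate law: rate = k[SO₂Cl₂]^1
Step 2: Substitute values: rate = 0.58 × (1.3)^1
Step 3: Calculate: rate = 0.58 × 1.3 = 0.754 M/s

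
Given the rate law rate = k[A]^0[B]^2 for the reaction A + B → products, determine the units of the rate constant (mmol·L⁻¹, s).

(mmol·L⁻¹)⁻¹·s⁻¹

Step 1: Overall order = 0 + 2 = 2.
Step 2: rate has units mmol·L⁻¹·s⁻¹; [A]^0[B]^2 has units (mmol·L⁻¹)^2.
Step 3: k = rate/([A]^0[B]^2), so units of k = (mmol·L⁻¹)^(1-2)·s⁻¹ = (mmol·L⁻¹)⁻¹·s⁻¹.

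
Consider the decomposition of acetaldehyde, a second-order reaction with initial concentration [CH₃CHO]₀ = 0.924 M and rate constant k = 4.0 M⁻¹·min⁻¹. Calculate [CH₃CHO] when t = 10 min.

0.02434 M

Step 1: For a second-order reaction: 1/[CH₃CHO] = 1/[CH₃CHO]₀ + kt
Step 2: 1/[CH₃CHO] = 1/0.924 + 4.0 × 10
Step 3: 1/[CH₃CHO] = 1.082 + 40 = 41.08
Step 4: [CH₃CHO] = 1/41.08 = 0.02434 M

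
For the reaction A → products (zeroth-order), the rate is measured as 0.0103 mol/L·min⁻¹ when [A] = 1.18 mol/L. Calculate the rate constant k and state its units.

0.0103 mol/L·min⁻¹

Step 1: For a zeroth-order reaction, rate = k (independent of concentration).
Step 2: k = rate = 0.0103 mol/L·min⁻¹.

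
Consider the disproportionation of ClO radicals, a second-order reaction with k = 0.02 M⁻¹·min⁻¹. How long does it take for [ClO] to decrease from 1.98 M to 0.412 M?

96.11 min

Step 1: For second-order: t = (1/[ClO] - 1/[ClO]₀)/k
Step 2: t = (1/0.412 - 1/1.98)/0.02
Step 3: t = (2.427 - 0.5051)/0.02
Step 4: t = 1.922/0.02 = 96.11 min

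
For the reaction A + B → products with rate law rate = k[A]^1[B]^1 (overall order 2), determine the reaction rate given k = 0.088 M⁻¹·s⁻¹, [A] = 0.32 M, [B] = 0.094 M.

0.002647 M/s

Step 1: The rate law is rate = k[A]^1[B]^1, overall order = 1+1 = 2
Step 2: Substitute values: rate = 0.088 × (0.32)^1 × (0.094)^1
Step 3: rate = 0.088 × 0.32 × 0.094 = 0.00264704 M/s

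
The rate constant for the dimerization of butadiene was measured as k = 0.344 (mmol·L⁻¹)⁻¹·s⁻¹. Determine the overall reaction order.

second order (2)

Step 1: The units of k for an nth-order reaction are (concentration)^(1-n)·(time)⁻¹.
Step 2: Here k has units (mmol·L⁻¹)⁻¹·s⁻¹, so the concentration exponent is -1.
Step 3: 1 - n = -1 ⇒ n = 2. The reaction is second order.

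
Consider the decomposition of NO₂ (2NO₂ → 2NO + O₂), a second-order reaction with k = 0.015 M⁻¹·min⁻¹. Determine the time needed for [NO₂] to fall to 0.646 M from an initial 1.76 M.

65.32 min

Step 1: For second-order: t = (1/[NO₂] - 1/[NO₂]₀)/k
Step 2: t = (1/0.646 - 1/1.76)/0.015
Step 3: t = (1.548 - 0.5682)/0.015
Step 4: t = 0.9798/0.015 = 65.32 min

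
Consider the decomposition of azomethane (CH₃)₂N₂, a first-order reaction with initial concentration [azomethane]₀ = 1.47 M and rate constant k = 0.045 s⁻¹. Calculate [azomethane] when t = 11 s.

0.8961 M

Step 1: For a first-order reaction: [azomethane] = [azomethane]₀ × e^(-kt)
Step 2: [azomethane] = 1.47 × e^(-0.045 × 11)
Step 3: [azomethane] = 1.47 × e^(-0.495)
Step 4: [azomethane] = 1.47 × 0.609571 = 0.8961 M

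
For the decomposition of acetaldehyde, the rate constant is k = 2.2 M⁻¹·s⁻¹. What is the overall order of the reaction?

second order (2)

Step 1: The units of k for an nth-order reaction are (concentration)^(1-n)·(time)⁻¹.
Step 2: Here k has units M⁻¹·s⁻¹, so the concentration exponent is -1.
Step 3: 1 - n = -1 ⇒ n = 2. The reaction is second order.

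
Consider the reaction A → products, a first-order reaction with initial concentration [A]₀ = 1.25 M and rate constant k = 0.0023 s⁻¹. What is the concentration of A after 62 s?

1.084 M

Step 1: For a first-order reaction: [A] = [A]₀ × e^(-kt)
Step 2: [A] = 1.25 × e^(-0.0023 × 62)
Step 3: [A] = 1.25 × e^(-0.1426)
Step 4: [A] = 1.25 × 0.867101 = 1.084 M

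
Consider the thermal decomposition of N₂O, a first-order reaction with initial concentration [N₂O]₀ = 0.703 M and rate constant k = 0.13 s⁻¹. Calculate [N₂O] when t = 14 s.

0.1139 M

Step 1: For a first-order reaction: [N₂O] = [N₂O]₀ × e^(-kt)
Step 2: [N₂O] = 0.703 × e^(-0.13 × 14)
Step 3: [N₂O] = 0.703 × e^(-1.82)
Step 4: [N₂O] = 0.703 × 0.162026 = 0.1139 M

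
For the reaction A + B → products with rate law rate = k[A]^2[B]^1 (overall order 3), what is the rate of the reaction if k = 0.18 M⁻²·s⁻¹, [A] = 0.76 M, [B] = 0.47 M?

0.04886 M/s

Step 1: The rate law is rate = k[A]^2[B]^1, overall order = 2+1 = 3
Step 2: Substitute values: rate = 0.18 × (0.76)^2 × (0.47)^1
Step 3: rate = 0.18 × 0.5776 × 0.47 = 0.048865 M/s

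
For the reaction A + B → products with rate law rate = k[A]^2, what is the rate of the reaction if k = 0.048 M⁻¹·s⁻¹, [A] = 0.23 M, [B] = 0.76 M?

0.002539 M/s

Step 1: The rate law is rate = k[A]^2
Step 2: Note that the rate does not depend on [B] (zero order in B).
Step 3: rate = 0.048 × (0.23)^2 = 0.0025392 M/s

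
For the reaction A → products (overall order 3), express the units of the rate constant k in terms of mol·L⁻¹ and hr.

(mol·L⁻¹)⁻²·hr⁻¹

Step 1: For overall order n, rate = k × (concentration)^n.
Step 2: Rate has units mol·L⁻¹·hr⁻¹; concentration term has units (mol·L⁻¹)^3.
Step 3: k = rate / (concentration)^n, so units of k = (mol·L⁻¹)^(1-3)·hr⁻¹ = (mol·L⁻¹)⁻²·hr⁻¹.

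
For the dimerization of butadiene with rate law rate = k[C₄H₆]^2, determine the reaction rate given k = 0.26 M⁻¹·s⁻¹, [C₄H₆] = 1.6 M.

0.6656 M/s

Step 1: Identify the rate law: rate = k[C₄H₆]^2
Step 2: Substitute values: rate = 0.26 × (1.6)^2
Step 3: Calculate: rate = 0.26 × 2.56 = 0.6656 M/s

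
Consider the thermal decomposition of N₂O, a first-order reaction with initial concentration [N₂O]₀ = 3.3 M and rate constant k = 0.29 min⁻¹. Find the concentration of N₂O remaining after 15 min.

0.04259 M

Step 1: For a first-order reaction: [N₂O] = [N₂O]₀ × e^(-kt)
Step 2: [N₂O] = 3.3 × e^(-0.29 × 15)
Step 3: [N₂O] = 3.3 × e^(-4.35)
Step 4: [N₂O] = 3.3 × 0.0129068 = 0.04259 M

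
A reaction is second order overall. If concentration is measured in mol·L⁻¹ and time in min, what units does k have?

(mol·L⁻¹)⁻¹·min⁻¹

Step 1: For overall order n, rate = k × (concentration)^n.
Step 2: Rate has units mol·L⁻¹·min⁻¹; concentration term has units (mol·L⁻¹)^2.
Step 3: k = rate / (concentration)^n, so units of k = (mol·L⁻¹)^(1-2)·min⁻¹ = (mol·L⁻¹)⁻¹·min⁻¹.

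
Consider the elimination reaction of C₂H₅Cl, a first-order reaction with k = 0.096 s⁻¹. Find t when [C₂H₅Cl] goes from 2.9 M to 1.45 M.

7.22 s

Step 1: For first-order: t = ln([C₂H₅Cl]₀/[C₂H₅Cl])/k
Step 2: t = ln(2.9/1.45)/0.096
Step 3: t = ln(2)/0.096
Step 4: t = 0.6931/0.096 = 7.22 s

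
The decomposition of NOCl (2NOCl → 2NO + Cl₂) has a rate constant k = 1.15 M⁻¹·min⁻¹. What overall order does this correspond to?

second order (2)

Step 1: The units of k for an nth-order reaction are (concentration)^(1-n)·(time)⁻¹.
Step 2: Here k has units M⁻¹·min⁻¹, so the concentration exponent is -1.
Step 3: 1 - n = -1 ⇒ n = 2. The reaction is second order.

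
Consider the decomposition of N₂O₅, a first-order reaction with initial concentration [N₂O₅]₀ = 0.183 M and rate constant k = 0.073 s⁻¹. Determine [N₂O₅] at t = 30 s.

0.02048 M

Step 1: For a first-order reaction: [N₂O₅] = [N₂O₅]₀ × e^(-kt)
Step 2: [N₂O₅] = 0.183 × e^(-0.073 × 30)
Step 3: [N₂O₅] = 0.183 × e^(-2.19)
Step 4: [N₂O₅] = 0.183 × 0.111917 = 0.02048 M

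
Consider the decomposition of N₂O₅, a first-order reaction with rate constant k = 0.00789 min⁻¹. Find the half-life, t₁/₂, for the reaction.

87.85 min

Step 1: For a first-order reaction, t₁/₂ = ln(2)/k
Step 2: t₁/₂ = ln(2)/0.00789
Step 3: t₁/₂ = 0.6931/0.00789 = 87.85 min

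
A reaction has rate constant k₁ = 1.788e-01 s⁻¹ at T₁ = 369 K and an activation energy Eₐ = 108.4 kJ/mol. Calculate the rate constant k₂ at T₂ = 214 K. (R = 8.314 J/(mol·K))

1.373e-12 s⁻¹

Step 1: Use the two-temperature Arrhenius form: ln(k₂/k₁) = -Eₐ/R × (1/T₂ - 1/T₁)
Step 2: Convert Eₐ to J/mol: 108.4 kJ/mol = 108400 J/mol
Step 3: 1/T₂ - 1/T₁ = 1/214 - 1/369 = 1.962870e-03 K⁻¹
Step 4: ln(k₂/k₁) = -108400/8.314 × 1.962870e-03 = -25.59239
Step 5: k₂ = k₁ × exp(-25.59239) = 1.788e-01 × 7.68009e-12 = 1.373e-12 s⁻¹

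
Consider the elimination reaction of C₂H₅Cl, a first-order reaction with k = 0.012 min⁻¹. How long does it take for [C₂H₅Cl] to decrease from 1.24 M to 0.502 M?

75.36 min

Step 1: For first-order: t = ln([C₂H₅Cl]₀/[C₂H₅Cl])/k
Step 2: t = ln(1.24/0.502)/0.012
Step 3: t = ln(2.47)/0.012
Step 4: t = 0.9043/0.012 = 75.36 min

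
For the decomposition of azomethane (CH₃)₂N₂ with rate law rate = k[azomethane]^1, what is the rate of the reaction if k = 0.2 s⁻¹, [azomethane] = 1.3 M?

0.26 M/s

Step 1: Identify the rate law: rate = k[azomethane]^1
Step 2: Substitute values: rate = 0.2 × (1.3)^1
Step 3: Calculate: rate = 0.2 × 1.3 = 0.26 M/s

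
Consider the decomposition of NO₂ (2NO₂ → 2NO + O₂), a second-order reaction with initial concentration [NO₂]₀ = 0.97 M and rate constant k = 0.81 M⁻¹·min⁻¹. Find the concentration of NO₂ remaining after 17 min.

0.06756 M

Step 1: For a second-order reaction: 1/[NO₂] = 1/[NO₂]₀ + kt
Step 2: 1/[NO₂] = 1/0.97 + 0.81 × 17
Step 3: 1/[NO₂] = 1.031 + 13.77 = 14.8
Step 4: [NO₂] = 1/14.8 = 0.06756 M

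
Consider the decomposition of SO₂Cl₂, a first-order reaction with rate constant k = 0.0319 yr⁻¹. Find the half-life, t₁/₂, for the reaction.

21.73 yr

Step 1: For a first-order reaction, t₁/₂ = ln(2)/k
Step 2: t₁/₂ = ln(2)/0.0319
Step 3: t₁/₂ = 0.6931/0.0319 = 21.73 yr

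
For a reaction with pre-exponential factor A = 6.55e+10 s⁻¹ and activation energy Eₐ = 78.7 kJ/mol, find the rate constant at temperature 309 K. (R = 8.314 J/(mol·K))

3.25e-03 s⁻¹

Step 1: Use the Arrhenius equation: k = A × exp(-Eₐ/RT)
Step 2: Convert Eₐ to J/mol: 78.7 kJ/mol = 78700 J/mol
Step 3: Calculate the exponent: -Eₐ/(RT) = -78700/(8.314 × 309) = -30.63418
Step 4: k = 6.55e+10 × exp(-30.63418)
Step 5: k = 6.55e+10 × 4.96300e-14 = 3.2508e-03 s⁻¹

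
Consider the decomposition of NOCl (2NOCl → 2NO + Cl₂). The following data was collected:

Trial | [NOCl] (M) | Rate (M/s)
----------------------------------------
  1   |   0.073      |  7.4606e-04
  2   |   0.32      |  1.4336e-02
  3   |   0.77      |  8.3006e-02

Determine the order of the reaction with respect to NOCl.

second order (2)

Step 1: Compare trials to find order n where rate₂/rate₁ = ([NOCl]₂/[NOCl]₁)^n
Step 2: rate₂/rate₁ = 1.4336e-02/7.4606e-04 = 19.22
Step 3: [NOCl]₂/[NOCl]₁ = 0.32/0.073 = 4.384
Step 4: n = ln(19.22)/ln(4.384) = 2.00 ≈ 2
Step 5: The reaction is second order in NOCl.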